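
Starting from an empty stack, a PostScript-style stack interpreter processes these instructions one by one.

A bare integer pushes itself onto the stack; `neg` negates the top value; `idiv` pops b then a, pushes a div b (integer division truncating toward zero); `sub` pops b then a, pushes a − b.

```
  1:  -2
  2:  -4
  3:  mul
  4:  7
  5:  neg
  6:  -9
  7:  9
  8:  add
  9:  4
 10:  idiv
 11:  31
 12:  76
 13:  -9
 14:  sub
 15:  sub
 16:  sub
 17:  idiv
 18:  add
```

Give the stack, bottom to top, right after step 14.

-2   : -2
-4   : -2 -4
mul  : 8
7    : 8 7
neg  : 8 -7
-9   : 8 -7 -9
9    : 8 -7 -9 9
add  : 8 -7 0
4    : 8 -7 0 4
idiv : 8 -7 0
31   : 8 -7 0 31
76   : 8 -7 0 31 76
-9   : 8 -7 0 31 76 -9
sub  : 8 -7 0 31 85

[8, -7, 0, 31, 85]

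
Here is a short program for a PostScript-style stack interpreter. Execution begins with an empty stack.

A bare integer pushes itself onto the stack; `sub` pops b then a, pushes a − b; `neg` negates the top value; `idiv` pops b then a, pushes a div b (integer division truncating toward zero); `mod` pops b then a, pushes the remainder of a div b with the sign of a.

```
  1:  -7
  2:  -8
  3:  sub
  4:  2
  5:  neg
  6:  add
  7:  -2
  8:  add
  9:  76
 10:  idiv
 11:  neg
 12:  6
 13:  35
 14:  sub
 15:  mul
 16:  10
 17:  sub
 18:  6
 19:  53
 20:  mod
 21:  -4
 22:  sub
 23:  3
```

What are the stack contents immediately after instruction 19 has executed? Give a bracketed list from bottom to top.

[-10, 6, 53]

-7   -> [-7]
-8   -> [-7, -8]
sub  -> [1]
2    -> [1, 2]
neg  -> [1, -2]
add  -> [-1]
-2   -> [-1, -2]
add  -> [-3]
76   -> [-3, 76]
idiv -> [0]
neg  -> [0]
6    -> [0, 6]
35   -> [0, 6, 35]
sub  -> [0, -29]
mul  -> [0]
10   -> [0, 10]
sub  -> [-10]
6    -> [-10, 6]
53   -> [-10, 6, 53]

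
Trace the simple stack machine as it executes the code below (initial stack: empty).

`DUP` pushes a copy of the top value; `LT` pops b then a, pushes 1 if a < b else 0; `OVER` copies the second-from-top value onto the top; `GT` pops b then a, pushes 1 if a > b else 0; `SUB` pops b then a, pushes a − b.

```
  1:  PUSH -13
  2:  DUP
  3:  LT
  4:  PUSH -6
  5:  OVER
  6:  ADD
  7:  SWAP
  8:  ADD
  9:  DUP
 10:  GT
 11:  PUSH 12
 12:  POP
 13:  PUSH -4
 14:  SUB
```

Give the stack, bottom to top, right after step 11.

[0, 12]

PUSH -13 → -13
DUP      → -13 -13
LT       → 0
PUSH -6  → 0 -6
OVER     → 0 -6 0
ADD      → 0 -6
SWAP     → -6 0
ADD      → -6
DUP      → -6 -6
GT       → 0
PUSH 12  → 0 12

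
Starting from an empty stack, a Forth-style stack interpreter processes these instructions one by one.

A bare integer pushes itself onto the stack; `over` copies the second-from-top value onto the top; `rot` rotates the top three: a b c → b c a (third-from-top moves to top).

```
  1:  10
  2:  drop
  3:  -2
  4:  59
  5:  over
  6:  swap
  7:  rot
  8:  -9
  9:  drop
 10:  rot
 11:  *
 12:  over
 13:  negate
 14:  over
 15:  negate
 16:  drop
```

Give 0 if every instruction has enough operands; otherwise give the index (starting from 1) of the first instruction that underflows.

0

10      10
drop    (empty)
-2      -2
59      -2 59
over    -2 59 -2
swap    -2 -2 59
rot     -2 59 -2
-9      -2 59 -2 -9
drop    -2 59 -2
rot     59 -2 -2
*       59 4
over    59 4 59
negate  59 4 -59
over    59 4 -59 4
negate  59 4 -59 -4
drop    59 4 -59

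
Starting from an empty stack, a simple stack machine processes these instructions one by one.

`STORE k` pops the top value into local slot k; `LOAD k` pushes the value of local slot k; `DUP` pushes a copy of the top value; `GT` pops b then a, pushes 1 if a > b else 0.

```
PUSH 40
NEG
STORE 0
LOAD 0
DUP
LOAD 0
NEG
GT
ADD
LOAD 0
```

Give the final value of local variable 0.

-40

PUSH 40  40
NEG      -40
STORE 0  (empty)
LOAD 0   -40
DUP      -40 -40
LOAD 0   -40 -40 -40
NEG      -40 -40 40
GT       -40 0
ADD      -40
LOAD 0   -40 -40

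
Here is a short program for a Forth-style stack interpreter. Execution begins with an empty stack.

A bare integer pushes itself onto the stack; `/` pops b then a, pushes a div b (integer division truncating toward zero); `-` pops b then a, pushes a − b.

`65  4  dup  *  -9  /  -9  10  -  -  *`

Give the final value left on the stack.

65  → [65]
4   → [65, 4]
dup → [65, 4, 4]
*   → [65, 16]
-9  → [65, 16, -9]
/   → [65, -1]
-9  → [65, -1, -9]
10  → [65, -1, -9, 10]
-   → [65, -1, -19]
-   → [65, 18]
*   → [1170]

1170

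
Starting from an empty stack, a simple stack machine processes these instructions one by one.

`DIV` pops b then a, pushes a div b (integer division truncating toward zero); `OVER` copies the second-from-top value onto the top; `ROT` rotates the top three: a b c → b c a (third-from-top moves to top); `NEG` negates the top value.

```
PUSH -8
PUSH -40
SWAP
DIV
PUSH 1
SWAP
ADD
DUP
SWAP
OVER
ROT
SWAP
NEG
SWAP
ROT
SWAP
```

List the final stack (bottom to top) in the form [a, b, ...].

[-6, 6, 6]

PUSH -8   -8
PUSH -40  -8 -40
SWAP      -40 -8
DIV       5
PUSH 1    5 1
SWAP      1 5
ADD       6
DUP       6 6
SWAP      6 6
OVER      6 6 6
ROT       6 6 6
SWAP      6 6 6
NEG       6 6 -6
SWAP      6 -6 6
ROT       -6 6 6
SWAP      -6 6 6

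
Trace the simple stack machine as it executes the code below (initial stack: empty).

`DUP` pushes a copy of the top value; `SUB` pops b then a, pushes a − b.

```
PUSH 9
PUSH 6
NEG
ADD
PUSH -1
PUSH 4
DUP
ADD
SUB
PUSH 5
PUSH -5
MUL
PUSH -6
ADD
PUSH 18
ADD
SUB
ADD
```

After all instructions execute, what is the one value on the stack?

7

PUSH 9  -> 9
PUSH 6  -> 9 6
NEG     -> 9 -6
ADD     -> 3
PUSH -1 -> 3 -1
PUSH 4  -> 3 -1 4
DUP     -> 3 -1 4 4
ADD     -> 3 -1 8
SUB     -> 3 -9
PUSH 5  -> 3 -9 5
PUSH -5 -> 3 -9 5 -5
MUL     -> 3 -9 -25
PUSH -6 -> 3 -9 -25 -6
ADD     -> 3 -9 -31
PUSH 18 -> 3 -9 -31 18
ADD     -> 3 -9 -13
SUB     -> 3 4
ADD     -> 7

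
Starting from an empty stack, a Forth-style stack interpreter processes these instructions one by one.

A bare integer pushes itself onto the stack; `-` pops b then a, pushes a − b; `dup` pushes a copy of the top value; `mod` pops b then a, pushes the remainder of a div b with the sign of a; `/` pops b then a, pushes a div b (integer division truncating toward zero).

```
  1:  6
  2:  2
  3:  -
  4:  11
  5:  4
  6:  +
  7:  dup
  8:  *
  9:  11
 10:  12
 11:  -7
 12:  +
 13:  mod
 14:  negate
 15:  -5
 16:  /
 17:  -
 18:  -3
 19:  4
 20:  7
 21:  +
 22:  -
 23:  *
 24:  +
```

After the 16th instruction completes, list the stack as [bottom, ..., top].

[4, 225, 0]

6      → [6]
2      → [6, 2]
-      → [4]
11     → [4, 11]
4      → [4, 11, 4]
+      → [4, 15]
dup    → [4, 15, 15]
*      → [4, 225]
11     → [4, 225, 11]
12     → [4, 225, 11, 12]
-7     → [4, 225, 11, 12, -7]
+      → [4, 225, 11, 5]
mod    → [4, 225, 1]
negate → [4, 225, -1]
-5     → [4, 225, -1, -5]
/      → [4, 225, 0]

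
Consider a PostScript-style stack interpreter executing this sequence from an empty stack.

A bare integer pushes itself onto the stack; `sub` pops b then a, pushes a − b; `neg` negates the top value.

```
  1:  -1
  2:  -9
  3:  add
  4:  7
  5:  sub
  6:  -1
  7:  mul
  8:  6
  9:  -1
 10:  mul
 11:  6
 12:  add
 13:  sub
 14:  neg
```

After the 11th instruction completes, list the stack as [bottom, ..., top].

[17, -6, 6]

-1  -> -1
-9  -> -1 -9
add -> -10
7   -> -10 7
sub -> -17
-1  -> -17 -1
mul -> 17
6   -> 17 6
-1  -> 17 6 -1
mul -> 17 -6
6   -> 17 -6 6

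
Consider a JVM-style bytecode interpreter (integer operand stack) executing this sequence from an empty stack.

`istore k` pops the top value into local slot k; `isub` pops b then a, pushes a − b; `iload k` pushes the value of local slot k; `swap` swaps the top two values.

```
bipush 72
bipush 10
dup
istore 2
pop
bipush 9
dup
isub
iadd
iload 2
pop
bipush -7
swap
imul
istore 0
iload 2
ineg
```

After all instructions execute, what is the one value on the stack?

-10

bipush 72 → [72]
bipush 10 → [72, 10]
dup       → [72, 10, 10]
istore 2  → [72, 10]
pop       → [72]
bipush 9  → [72, 9]
dup       → [72, 9, 9]
isub      → [72, 0]
iadd      → [72]
iload 2   → [72, 10]
pop       → [72]
bipush -7 → [72, -7]
swap      → [-7, 72]
imul      → [-504]
istore 0  → []
iload 2   → [10]
ineg      → [-10]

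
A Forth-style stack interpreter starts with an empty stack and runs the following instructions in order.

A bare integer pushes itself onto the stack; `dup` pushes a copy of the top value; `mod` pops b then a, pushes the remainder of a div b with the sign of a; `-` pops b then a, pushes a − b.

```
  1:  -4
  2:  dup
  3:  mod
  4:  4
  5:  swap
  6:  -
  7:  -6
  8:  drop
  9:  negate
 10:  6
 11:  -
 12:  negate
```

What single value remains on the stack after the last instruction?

-4     : [-4]
dup    : [-4, -4]
mod    : [0]
4      : [0, 4]
swap   : [4, 0]
-      : [4]
-6     : [4, -6]
drop   : [4]
negate : [-4]
6      : [-4, 6]
-      : [-10]
negate : [10]

10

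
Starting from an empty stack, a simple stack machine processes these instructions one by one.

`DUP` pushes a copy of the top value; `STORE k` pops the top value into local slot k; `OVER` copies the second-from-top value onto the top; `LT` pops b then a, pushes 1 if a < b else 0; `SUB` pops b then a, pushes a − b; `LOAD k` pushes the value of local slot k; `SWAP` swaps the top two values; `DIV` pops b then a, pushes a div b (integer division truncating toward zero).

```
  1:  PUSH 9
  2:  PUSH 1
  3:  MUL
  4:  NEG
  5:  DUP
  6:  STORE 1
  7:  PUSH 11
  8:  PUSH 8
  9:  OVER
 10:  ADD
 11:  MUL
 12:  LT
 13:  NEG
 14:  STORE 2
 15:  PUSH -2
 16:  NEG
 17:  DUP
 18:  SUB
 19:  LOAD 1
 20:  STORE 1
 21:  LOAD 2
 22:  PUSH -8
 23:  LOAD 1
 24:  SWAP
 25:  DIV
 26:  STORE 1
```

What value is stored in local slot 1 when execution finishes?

PUSH 9  → [9]
PUSH 1  → [9, 1]
MUL     → [9]
NEG     → [-9]
DUP     → [-9, -9]
STORE 1 → [-9]
PUSH 11 → [-9, 11]
PUSH 8  → [-9, 11, 8]
OVER    → [-9, 11, 8, 11]
ADD     → [-9, 11, 19]
MUL     → [-9, 209]
LT      → [1]
NEG     → [-1]
STORE 2 → []
PUSH -2 → [-2]
NEG     → [2]
DUP     → [2, 2]
SUB     → [0]
LOAD 1  → [0, -9]
STORE 1 → [0]
LOAD 2  → [0, -1]
PUSH -8 → [0, -1, -8]
LOAD 1  → [0, -1, -8, -9]
SWAP    → [0, -1, -9, -8]
DIV     → [0, -1, 1]
STORE 1 → [0, -1]

1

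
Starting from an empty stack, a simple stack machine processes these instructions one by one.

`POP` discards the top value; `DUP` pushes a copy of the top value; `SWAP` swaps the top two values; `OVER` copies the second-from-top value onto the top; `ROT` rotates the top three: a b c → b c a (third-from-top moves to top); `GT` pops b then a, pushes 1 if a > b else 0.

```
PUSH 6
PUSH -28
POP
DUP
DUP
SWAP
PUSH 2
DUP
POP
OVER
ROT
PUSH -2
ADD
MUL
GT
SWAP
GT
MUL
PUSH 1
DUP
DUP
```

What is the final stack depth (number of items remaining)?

PUSH 6    [6]
PUSH -28  [6, -28]
POP       [6]
DUP       [6, 6]
DUP       [6, 6, 6]
SWAP      [6, 6, 6]
PUSH 2    [6, 6, 6, 2]
DUP       [6, 6, 6, 2, 2]
POP       [6, 6, 6, 2]
OVER      [6, 6, 6, 2, 6]
ROT       [6, 6, 2, 6, 6]
PUSH -2   [6, 6, 2, 6, 6, -2]
ADD       [6, 6, 2, 6, 4]
MUL       [6, 6, 2, 24]
GT        [6, 6, 0]
SWAP      [6, 0, 6]
GT        [6, 0]
MUL       [0]
PUSH 1    [0, 1]
DUP       [0, 1, 1]
DUP       [0, 1, 1, 1]

4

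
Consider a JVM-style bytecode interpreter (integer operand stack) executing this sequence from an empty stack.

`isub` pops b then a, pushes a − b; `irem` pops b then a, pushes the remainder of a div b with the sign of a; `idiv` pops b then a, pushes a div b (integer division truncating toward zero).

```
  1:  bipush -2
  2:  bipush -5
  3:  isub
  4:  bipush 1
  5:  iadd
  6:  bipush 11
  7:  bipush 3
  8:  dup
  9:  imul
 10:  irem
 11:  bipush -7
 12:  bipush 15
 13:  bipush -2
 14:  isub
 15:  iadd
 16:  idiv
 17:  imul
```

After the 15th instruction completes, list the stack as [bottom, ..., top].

[4, 2, 10]

bipush -2 → -2
bipush -5 → -2 -5
isub      → 3
bipush 1  → 3 1
iadd      → 4
bipush 11 → 4 11
bipush 3  → 4 11 3
dup       → 4 11 3 3
imul      → 4 11 9
irem      → 4 2
bipush -7 → 4 2 -7
bipush 15 → 4 2 -7 15
bipush -2 → 4 2 -7 15 -2
isub      → 4 2 -7 17
iadd      → 4 2 10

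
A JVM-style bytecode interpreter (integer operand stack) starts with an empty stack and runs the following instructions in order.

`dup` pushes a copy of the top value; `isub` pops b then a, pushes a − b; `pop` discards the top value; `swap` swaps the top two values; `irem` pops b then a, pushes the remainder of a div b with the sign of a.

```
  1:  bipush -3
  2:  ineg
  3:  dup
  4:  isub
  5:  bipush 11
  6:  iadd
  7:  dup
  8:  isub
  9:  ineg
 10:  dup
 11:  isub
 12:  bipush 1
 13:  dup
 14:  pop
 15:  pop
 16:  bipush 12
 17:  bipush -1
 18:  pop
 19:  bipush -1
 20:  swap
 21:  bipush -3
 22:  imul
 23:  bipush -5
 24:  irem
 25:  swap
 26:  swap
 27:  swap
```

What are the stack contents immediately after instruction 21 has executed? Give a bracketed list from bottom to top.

bipush -3 -> [-3]
ineg      -> [3]
dup       -> [3, 3]
isub      -> [0]
bipush 11 -> [0, 11]
iadd      -> [11]
dup       -> [11, 11]
isub      -> [0]
ineg      -> [0]
dup       -> [0, 0]
isub      -> [0]
bipush 1  -> [0, 1]
dup       -> [0, 1, 1]
pop       -> [0, 1]
pop       -> [0]
bipush 12 -> [0, 12]
bipush -1 -> [0, 12, -1]
pop       -> [0, 12]
bipush -1 -> [0, 12, -1]
swap      -> [0, -1, 12]
bipush -3 -> [0, -1, 12, -3]

[0, -1, 12, -3]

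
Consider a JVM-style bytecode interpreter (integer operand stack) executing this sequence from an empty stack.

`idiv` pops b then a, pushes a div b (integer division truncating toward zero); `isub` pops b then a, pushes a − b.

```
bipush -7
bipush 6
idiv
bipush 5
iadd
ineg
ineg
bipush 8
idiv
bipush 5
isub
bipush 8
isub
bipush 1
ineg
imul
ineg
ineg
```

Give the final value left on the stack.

bipush -7  [-7]
bipush 6   [-7, 6]
idiv       [-1]
bipush 5   [-1, 5]
iadd       [4]
ineg       [-4]
ineg       [4]
bipush 8   [4, 8]
idiv       [0]
bipush 5   [0, 5]
isub       [-5]
bipush 8   [-5, 8]
isub       [-13]
bipush 1   [-13, 1]
ineg       [-13, -1]
imul       [13]
ineg       [-13]
ineg       [13]

13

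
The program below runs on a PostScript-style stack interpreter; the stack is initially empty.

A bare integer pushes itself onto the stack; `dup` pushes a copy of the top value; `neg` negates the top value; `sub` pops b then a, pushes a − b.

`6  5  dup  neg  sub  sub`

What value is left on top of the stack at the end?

-4

6   : 6
5   : 6 5
dup : 6 5 5
neg : 6 5 -5
sub : 6 10
sub : -4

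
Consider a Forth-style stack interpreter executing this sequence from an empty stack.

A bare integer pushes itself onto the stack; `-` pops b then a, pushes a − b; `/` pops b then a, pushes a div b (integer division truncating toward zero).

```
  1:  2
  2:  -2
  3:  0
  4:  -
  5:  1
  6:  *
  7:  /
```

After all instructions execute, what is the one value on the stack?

-1

2  : [2]
-2 : [2, -2]
0  : [2, -2, 0]
-  : [2, -2]
1  : [2, -2, 1]
*  : [2, -2]
/  : [-1]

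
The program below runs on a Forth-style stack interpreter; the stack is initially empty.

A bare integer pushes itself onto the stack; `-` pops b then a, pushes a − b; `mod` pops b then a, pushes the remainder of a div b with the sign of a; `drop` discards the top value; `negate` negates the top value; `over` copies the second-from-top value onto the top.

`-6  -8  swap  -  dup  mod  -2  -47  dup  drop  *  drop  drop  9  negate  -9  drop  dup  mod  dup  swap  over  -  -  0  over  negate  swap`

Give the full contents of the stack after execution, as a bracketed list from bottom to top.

-6     -> -6
-8     -> -6 -8
swap   -> -8 -6
-      -> -2
dup    -> -2 -2
mod    -> 0
-2     -> 0 -2
-47    -> 0 -2 -47
dup    -> 0 -2 -47 -47
drop   -> 0 -2 -47
*      -> 0 94
drop   -> 0
drop   -> (empty)
9      -> 9
negate -> -9
-9     -> -9 -9
drop   -> -9
dup    -> -9 -9
mod    -> 0
dup    -> 0 0
swap   -> 0 0
over   -> 0 0 0
-      -> 0 0
-      -> 0
0      -> 0 0
over   -> 0 0 0
negate -> 0 0 0
swap   -> 0 0 0

[0, 0, 0]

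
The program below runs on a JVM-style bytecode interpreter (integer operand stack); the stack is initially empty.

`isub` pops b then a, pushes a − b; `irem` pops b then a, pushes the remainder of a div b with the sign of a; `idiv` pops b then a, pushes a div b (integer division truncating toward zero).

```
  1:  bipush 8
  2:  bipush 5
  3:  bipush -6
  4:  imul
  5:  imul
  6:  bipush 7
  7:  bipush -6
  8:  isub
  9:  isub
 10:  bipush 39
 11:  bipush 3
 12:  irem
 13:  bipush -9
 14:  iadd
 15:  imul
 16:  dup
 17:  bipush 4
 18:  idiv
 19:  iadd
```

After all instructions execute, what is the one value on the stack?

2846

bipush 8  -> [8]
bipush 5  -> [8, 5]
bipush -6 -> [8, 5, -6]
imul      -> [8, -30]
imul      -> [-240]
bipush 7  -> [-240, 7]
bipush -6 -> [-240, 7, -6]
isub      -> [-240, 13]
isub      -> [-253]
bipush 39 -> [-253, 39]
bipush 3  -> [-253, 39, 3]
irem      -> [-253, 0]
bipush -9 -> [-253, 0, -9]
iadd      -> [-253, -9]
imul      -> [2277]
dup       -> [2277, 2277]
bipush 4  -> [2277, 2277, 4]
idiv      -> [2277, 569]
iadd      -> [2846]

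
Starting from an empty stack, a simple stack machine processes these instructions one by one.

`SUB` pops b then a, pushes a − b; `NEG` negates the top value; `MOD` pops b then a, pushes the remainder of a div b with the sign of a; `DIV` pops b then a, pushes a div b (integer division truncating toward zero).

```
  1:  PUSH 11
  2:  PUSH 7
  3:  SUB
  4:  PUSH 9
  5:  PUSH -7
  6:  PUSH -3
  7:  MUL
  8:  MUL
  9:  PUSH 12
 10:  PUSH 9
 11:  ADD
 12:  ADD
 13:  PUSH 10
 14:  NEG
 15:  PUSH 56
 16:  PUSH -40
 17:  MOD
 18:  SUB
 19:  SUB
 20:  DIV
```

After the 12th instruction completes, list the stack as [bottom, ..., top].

PUSH 11 : [11]
PUSH 7  : [11, 7]
SUB     : [4]
PUSH 9  : [4, 9]
PUSH -7 : [4, 9, -7]
PUSH -3 : [4, 9, -7, -3]
MUL     : [4, 9, 21]
MUL     : [4, 189]
PUSH 12 : [4, 189, 12]
PUSH 9  : [4, 189, 12, 9]
ADD     : [4, 189, 21]
ADD     : [4, 210]

[4, 210]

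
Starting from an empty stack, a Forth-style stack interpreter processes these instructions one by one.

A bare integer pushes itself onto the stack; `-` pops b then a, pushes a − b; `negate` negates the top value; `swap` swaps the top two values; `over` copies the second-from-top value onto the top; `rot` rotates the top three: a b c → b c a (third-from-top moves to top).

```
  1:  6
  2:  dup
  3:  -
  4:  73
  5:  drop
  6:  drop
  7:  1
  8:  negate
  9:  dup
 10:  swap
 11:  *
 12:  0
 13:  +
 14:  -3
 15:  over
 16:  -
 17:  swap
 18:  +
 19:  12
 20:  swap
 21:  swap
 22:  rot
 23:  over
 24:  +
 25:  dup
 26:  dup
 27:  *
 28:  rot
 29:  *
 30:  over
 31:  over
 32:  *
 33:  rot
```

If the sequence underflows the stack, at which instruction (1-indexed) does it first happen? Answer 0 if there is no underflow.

22

6      : [6]
dup    : [6, 6]
-      : [0]
73     : [0, 73]
drop   : [0]
drop   : []
1      : [1]
negate : [-1]
dup    : [-1, -1]
swap   : [-1, -1]
*      : [1]
0      : [1, 0]
+      : [1]
-3     : [1, -3]
over   : [1, -3, 1]
-      : [1, -4]
swap   : [-4, 1]
+      : [-3]
12     : [-3, 12]
swap   : [12, -3]
swap   : [-3, 12]
rot  — needs 3 operands, stack has 2 → underflow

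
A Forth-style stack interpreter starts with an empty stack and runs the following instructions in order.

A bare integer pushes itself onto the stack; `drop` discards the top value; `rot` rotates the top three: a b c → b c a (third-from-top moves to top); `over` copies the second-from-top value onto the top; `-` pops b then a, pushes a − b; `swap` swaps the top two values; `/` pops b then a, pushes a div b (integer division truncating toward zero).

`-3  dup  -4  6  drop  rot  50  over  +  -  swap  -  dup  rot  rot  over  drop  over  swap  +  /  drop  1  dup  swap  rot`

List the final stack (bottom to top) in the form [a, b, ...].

-3    -3
dup   -3 -3
-4    -3 -3 -4
6     -3 -3 -4 6
drop  -3 -3 -4
rot   -3 -4 -3
50    -3 -4 -3 50
over  -3 -4 -3 50 -3
+     -3 -4 -3 47
-     -3 -4 -50
swap  -3 -50 -4
-     -3 -46
dup   -3 -46 -46
rot   -46 -46 -3
rot   -46 -3 -46
over  -46 -3 -46 -3
drop  -46 -3 -46
over  -46 -3 -46 -3
swap  -46 -3 -3 -46
+     -46 -3 -49
/     -46 0
drop  -46
1     -46 1
dup   -46 1 1
swap  -46 1 1
rot   1 1 -46

[1, 1, -46]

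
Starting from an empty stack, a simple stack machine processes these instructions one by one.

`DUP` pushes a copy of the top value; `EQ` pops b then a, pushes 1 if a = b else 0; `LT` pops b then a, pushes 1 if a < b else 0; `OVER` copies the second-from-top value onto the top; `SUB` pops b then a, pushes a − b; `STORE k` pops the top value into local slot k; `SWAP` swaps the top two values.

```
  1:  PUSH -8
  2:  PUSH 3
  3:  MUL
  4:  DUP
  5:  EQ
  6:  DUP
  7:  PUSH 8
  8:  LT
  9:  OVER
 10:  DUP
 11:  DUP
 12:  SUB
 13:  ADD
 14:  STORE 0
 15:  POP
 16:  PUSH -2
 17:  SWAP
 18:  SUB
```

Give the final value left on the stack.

-3

PUSH -8  -8
PUSH 3   -8 3
MUL      -24
DUP      -24 -24
EQ       1
DUP      1 1
PUSH 8   1 1 8
LT       1 1
OVER     1 1 1
DUP      1 1 1 1
DUP      1 1 1 1 1
SUB      1 1 1 0
ADD      1 1 1
STORE 0  1 1
POP      1
PUSH -2  1 -2
SWAP     -2 1
SUB      -3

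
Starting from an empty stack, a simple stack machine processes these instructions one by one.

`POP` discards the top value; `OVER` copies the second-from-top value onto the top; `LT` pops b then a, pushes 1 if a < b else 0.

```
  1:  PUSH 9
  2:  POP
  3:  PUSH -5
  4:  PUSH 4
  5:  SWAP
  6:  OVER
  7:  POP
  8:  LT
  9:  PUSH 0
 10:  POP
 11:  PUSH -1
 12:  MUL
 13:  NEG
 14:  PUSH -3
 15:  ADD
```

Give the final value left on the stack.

PUSH 9  : [9]
POP     : []
PUSH -5 : [-5]
PUSH 4  : [-5, 4]
SWAP    : [4, -5]
OVER    : [4, -5, 4]
POP     : [4, -5]
LT      : [0]
PUSH 0  : [0, 0]
POP     : [0]
PUSH -1 : [0, -1]
MUL     : [0]
NEG     : [0]
PUSH -3 : [0, -3]
ADD     : [-3]

-3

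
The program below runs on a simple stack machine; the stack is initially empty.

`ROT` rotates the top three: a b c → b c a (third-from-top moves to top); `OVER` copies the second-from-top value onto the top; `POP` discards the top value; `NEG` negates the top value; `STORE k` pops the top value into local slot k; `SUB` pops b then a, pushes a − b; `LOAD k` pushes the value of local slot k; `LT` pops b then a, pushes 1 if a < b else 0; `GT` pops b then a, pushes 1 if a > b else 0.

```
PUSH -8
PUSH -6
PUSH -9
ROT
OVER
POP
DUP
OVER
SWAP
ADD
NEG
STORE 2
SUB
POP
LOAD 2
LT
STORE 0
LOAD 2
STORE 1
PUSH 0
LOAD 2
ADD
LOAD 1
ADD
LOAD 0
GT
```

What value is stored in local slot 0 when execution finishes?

PUSH -8 -> [-8]
PUSH -6 -> [-8, -6]
PUSH -9 -> [-8, -6, -9]
ROT     -> [-6, -9, -8]
OVER    -> [-6, -9, -8, -9]
POP     -> [-6, -9, -8]
DUP     -> [-6, -9, -8, -8]
OVER    -> [-6, -9, -8, -8, -8]
SWAP    -> [-6, -9, -8, -8, -8]
ADD     -> [-6, -9, -8, -16]
NEG     -> [-6, -9, -8, 16]
STORE 2 -> [-6, -9, -8]
SUB     -> [-6, -1]
POP     -> [-6]
LOAD 2  -> [-6, 16]
LT      -> [1]
STORE 0 -> []
LOAD 2  -> [16]
STORE 1 -> []
PUSH 0  -> [0]
LOAD 2  -> [0, 16]
ADD     -> [16]
LOAD 1  -> [16, 16]
ADD     -> [32]
LOAD 0  -> [32, 1]
GT      -> [1]

1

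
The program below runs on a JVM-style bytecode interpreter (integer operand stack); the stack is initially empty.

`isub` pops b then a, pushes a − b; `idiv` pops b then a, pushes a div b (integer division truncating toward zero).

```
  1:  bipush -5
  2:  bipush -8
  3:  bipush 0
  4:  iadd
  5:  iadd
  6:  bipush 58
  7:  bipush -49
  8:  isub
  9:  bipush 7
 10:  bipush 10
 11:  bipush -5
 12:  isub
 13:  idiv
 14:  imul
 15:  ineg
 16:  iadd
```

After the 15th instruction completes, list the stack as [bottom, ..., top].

bipush -5  → -5
bipush -8  → -5 -8
bipush 0   → -5 -8 0
iadd       → -5 -8
iadd       → -13
bipush 58  → -13 58
bipush -49 → -13 58 -49
isub       → -13 107
bipush 7   → -13 107 7
bipush 10  → -13 107 7 10
bipush -5  → -13 107 7 10 -5
isub       → -13 107 7 15
idiv       → -13 107 0
imul       → -13 0
ineg       → -13 0

[-13, 0]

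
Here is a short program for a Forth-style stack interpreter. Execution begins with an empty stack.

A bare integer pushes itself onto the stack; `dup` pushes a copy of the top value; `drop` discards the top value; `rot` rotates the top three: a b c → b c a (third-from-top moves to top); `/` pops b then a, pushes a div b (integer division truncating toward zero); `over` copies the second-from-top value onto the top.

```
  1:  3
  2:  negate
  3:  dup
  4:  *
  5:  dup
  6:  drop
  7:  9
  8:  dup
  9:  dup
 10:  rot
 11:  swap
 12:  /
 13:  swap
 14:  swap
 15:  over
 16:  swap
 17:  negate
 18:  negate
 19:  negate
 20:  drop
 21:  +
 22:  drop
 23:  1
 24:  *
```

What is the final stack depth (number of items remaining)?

1

3      : 3
negate : -3
dup    : -3 -3
*      : 9
dup    : 9 9
drop   : 9
9      : 9 9
dup    : 9 9 9
dup    : 9 9 9 9
rot    : 9 9 9 9
swap   : 9 9 9 9
/      : 9 9 1
swap   : 9 1 9
swap   : 9 9 1
over   : 9 9 1 9
swap   : 9 9 9 1
negate : 9 9 9 -1
negate : 9 9 9 1
negate : 9 9 9 -1
drop   : 9 9 9
+      : 9 18
drop   : 9
1      : 9 1
*      : 9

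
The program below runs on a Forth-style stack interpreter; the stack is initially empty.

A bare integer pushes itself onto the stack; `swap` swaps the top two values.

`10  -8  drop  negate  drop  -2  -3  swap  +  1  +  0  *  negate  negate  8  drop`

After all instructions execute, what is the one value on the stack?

10     -> 10
-8     -> 10 -8
drop   -> 10
negate -> -10
drop   -> (empty)
-2     -> -2
-3     -> -2 -3
swap   -> -3 -2
+      -> -5
1      -> -5 1
+      -> -4
0      -> -4 0
*      -> 0
negate -> 0
negate -> 0
8      -> 0 8
drop   -> 0

0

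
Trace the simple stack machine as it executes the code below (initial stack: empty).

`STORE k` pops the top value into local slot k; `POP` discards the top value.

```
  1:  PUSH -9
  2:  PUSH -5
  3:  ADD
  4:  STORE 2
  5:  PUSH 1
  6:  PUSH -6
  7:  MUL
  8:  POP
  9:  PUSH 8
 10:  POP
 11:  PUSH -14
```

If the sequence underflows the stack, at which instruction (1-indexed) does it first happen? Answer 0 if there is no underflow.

PUSH -9  -> [-9]
PUSH -5  -> [-9, -5]
ADD      -> [-14]
STORE 2  -> []
PUSH 1   -> [1]
PUSH -6  -> [1, -6]
MUL      -> [-6]
POP      -> []
PUSH 8   -> [8]
POP      -> []
PUSH -14 -> [-14]

0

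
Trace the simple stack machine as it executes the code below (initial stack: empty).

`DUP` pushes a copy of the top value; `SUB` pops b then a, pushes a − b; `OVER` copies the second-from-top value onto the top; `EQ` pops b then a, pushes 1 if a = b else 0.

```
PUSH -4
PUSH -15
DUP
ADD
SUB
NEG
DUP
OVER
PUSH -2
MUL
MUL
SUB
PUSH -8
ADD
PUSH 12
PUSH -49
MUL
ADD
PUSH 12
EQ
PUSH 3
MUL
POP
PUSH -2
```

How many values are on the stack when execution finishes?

1

PUSH -4  → [-4]
PUSH -15 → [-4, -15]
DUP      → [-4, -15, -15]
ADD      → [-4, -30]
SUB      → [26]
NEG      → [-26]
DUP      → [-26, -26]
OVER     → [-26, -26, -26]
PUSH -2  → [-26, -26, -26, -2]
MUL      → [-26, -26, 52]
MUL      → [-26, -1352]
SUB      → [1326]
PUSH -8  → [1326, -8]
ADD      → [1318]
PUSH 12  → [1318, 12]
PUSH -49 → [1318, 12, -49]
MUL      → [1318, -588]
ADD      → [730]
PUSH 12  → [730, 12]
EQ       → [0]
PUSH 3   → [0, 3]
MUL      → [0]
POP      → []
PUSH -2  → [-2]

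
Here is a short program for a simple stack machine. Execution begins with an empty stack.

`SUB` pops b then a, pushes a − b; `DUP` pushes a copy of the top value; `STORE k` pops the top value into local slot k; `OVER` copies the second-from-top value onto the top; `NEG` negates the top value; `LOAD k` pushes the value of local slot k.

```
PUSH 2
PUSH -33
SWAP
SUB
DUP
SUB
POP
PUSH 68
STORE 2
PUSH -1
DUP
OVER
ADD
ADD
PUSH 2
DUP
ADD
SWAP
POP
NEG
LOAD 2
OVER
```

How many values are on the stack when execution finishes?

PUSH 2   → [2]
PUSH -33 → [2, -33]
SWAP     → [-33, 2]
SUB      → [-35]
DUP      → [-35, -35]
SUB      → [0]
POP      → []
PUSH 68  → [68]
STORE 2  → []
PUSH -1  → [-1]
DUP      → [-1, -1]
OVER     → [-1, -1, -1]
ADD      → [-1, -2]
ADD      → [-3]
PUSH 2   → [-3, 2]
DUP      → [-3, 2, 2]
ADD      → [-3, 4]
SWAP     → [4, -3]
POP      → [4]
NEG      → [-4]
LOAD 2   → [-4, 68]
OVER     → [-4, 68, -4]

3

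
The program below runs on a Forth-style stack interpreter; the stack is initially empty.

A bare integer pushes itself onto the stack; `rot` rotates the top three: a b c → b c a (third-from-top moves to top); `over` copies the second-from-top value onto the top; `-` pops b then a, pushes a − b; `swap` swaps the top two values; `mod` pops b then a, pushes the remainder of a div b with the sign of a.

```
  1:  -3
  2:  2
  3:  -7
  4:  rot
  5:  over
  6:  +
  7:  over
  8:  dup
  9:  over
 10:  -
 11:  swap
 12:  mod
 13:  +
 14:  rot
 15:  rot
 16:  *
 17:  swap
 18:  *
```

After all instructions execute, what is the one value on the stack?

140

-3   -> -3
2    -> -3 2
-7   -> -3 2 -7
rot  -> 2 -7 -3
over -> 2 -7 -3 -7
+    -> 2 -7 -10
over -> 2 -7 -10 -7
dup  -> 2 -7 -10 -7 -7
over -> 2 -7 -10 -7 -7 -7
-    -> 2 -7 -10 -7 0
swap -> 2 -7 -10 0 -7
mod  -> 2 -7 -10 0
+    -> 2 -7 -10
rot  -> -7 -10 2
rot  -> -10 2 -7
*    -> -10 -14
swap -> -14 -10
*    -> 140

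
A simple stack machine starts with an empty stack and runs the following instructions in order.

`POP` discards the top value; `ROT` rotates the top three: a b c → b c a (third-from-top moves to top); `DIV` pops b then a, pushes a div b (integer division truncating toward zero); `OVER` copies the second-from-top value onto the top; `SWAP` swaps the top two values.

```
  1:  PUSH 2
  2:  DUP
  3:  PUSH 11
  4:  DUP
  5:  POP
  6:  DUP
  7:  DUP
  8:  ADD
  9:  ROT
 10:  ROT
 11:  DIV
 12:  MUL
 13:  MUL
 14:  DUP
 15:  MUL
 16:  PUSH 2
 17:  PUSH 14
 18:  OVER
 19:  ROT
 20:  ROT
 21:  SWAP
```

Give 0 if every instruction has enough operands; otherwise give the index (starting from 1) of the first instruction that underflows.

PUSH 2   [2]
DUP      [2, 2]
PUSH 11  [2, 2, 11]
DUP      [2, 2, 11, 11]
POP      [2, 2, 11]
DUP      [2, 2, 11, 11]
DUP      [2, 2, 11, 11, 11]
ADD      [2, 2, 11, 22]
ROT      [2, 11, 22, 2]
ROT      [2, 22, 2, 11]
DIV      [2, 22, 0]
MUL      [2, 0]
MUL      [0]
DUP      [0, 0]
MUL      [0]
PUSH 2   [0, 2]
PUSH 14  [0, 2, 14]
OVER     [0, 2, 14, 2]
ROT      [0, 14, 2, 2]
ROT      [0, 2, 2, 14]
SWAP     [0, 2, 14, 2]

0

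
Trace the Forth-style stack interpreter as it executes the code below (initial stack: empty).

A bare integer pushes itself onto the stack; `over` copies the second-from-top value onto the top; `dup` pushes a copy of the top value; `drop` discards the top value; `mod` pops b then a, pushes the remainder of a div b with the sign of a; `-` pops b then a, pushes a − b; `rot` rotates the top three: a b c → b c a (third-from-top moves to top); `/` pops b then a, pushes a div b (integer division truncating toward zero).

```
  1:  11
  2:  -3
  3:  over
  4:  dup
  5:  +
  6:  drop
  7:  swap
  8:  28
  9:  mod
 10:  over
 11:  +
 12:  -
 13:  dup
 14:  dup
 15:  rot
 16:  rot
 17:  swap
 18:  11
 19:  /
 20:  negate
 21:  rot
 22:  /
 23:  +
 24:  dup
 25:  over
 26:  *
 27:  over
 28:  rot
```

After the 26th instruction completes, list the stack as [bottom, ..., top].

[-11, 121]

11     -> 11
-3     -> 11 -3
over   -> 11 -3 11
dup    -> 11 -3 11 11
+      -> 11 -3 22
drop   -> 11 -3
swap   -> -3 11
28     -> -3 11 28
mod    -> -3 11
over   -> -3 11 -3
+      -> -3 8
-      -> -11
dup    -> -11 -11
dup    -> -11 -11 -11
rot    -> -11 -11 -11
rot    -> -11 -11 -11
swap   -> -11 -11 -11
11     -> -11 -11 -11 11
/      -> -11 -11 -1
negate -> -11 -11 1
rot    -> -11 1 -11
/      -> -11 0
+      -> -11
dup    -> -11 -11
over   -> -11 -11 -11
*      -> -11 121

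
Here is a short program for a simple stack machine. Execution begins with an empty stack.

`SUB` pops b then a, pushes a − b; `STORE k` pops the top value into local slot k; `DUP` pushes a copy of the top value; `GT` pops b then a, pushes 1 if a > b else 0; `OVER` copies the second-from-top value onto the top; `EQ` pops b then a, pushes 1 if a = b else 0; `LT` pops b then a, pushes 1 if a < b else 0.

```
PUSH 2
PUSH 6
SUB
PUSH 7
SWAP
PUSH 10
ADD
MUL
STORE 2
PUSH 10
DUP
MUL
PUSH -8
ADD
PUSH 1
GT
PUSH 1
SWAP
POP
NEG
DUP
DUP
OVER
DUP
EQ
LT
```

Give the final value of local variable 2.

PUSH 2   [2]
PUSH 6   [2, 6]
SUB      [-4]
PUSH 7   [-4, 7]
SWAP     [7, -4]
PUSH 10  [7, -4, 10]
ADD      [7, 6]
MUL      [42]
STORE 2  []
PUSH 10  [10]
DUP      [10, 10]
MUL      [100]
PUSH -8  [100, -8]
ADD      [92]
PUSH 1   [92, 1]
GT       [1]
PUSH 1   [1, 1]
SWAP     [1, 1]
POP      [1]
NEG      [-1]
DUP      [-1, -1]
DUP      [-1, -1, -1]
OVER     [-1, -1, -1, -1]
DUP      [-1, -1, -1, -1, -1]
EQ       [-1, -1, -1, 1]
LT       [-1, -1, 1]

42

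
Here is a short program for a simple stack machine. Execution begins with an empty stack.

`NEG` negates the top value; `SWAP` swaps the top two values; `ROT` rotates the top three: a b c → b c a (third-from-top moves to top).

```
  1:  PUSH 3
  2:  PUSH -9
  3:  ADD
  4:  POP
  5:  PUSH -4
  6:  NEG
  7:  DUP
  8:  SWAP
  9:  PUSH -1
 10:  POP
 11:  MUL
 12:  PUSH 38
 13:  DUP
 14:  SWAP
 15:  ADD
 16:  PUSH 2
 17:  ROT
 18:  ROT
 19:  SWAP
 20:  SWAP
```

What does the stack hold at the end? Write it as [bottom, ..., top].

[2, 16, 76]

PUSH 3  → [3]
PUSH -9 → [3, -9]
ADD     → [-6]
POP     → []
PUSH -4 → [-4]
NEG     → [4]
DUP     → [4, 4]
SWAP    → [4, 4]
PUSH -1 → [4, 4, -1]
POP     → [4, 4]
MUL     → [16]
PUSH 38 → [16, 38]
DUP     → [16, 38, 38]
SWAP    → [16, 38, 38]
ADD     → [16, 76]
PUSH 2  → [16, 76, 2]
ROT     → [76, 2, 16]
ROT     → [2, 16, 76]
SWAP    → [2, 76, 16]
SWAP    → [2, 16, 76]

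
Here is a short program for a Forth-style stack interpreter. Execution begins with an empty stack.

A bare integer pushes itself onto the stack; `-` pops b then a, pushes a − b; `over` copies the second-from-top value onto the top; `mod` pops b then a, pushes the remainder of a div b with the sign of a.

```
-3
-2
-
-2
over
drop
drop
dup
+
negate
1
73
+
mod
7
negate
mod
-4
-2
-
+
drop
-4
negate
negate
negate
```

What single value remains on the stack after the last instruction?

4

-3     -> [-3]
-2     -> [-3, -2]
-      -> [-1]
-2     -> [-1, -2]
over   -> [-1, -2, -1]
drop   -> [-1, -2]
drop   -> [-1]
dup    -> [-1, -1]
+      -> [-2]
negate -> [2]
1      -> [2, 1]
73     -> [2, 1, 73]
+      -> [2, 74]
mod    -> [2]
7      -> [2, 7]
negate -> [2, -7]
mod    -> [2]
-4     -> [2, -4]
-2     -> [2, -4, -2]
-      -> [2, -2]
+      -> [0]
drop   -> []
-4     -> [-4]
negate -> [4]
negate -> [-4]
negate -> [4]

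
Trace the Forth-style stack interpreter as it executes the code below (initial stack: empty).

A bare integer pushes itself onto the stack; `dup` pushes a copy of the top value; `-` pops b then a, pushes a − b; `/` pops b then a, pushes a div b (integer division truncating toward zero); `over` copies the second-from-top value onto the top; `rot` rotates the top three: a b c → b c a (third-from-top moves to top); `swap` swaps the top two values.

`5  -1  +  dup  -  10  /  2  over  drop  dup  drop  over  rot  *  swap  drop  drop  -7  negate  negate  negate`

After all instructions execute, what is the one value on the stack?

7

5      → 5
-1     → 5 -1
+      → 4
dup    → 4 4
-      → 0
10     → 0 10
/      → 0
2      → 0 2
over   → 0 2 0
drop   → 0 2
dup    → 0 2 2
drop   → 0 2
over   → 0 2 0
rot    → 2 0 0
*      → 2 0
swap   → 0 2
drop   → 0
drop   → (empty)
-7     → -7
negate → 7
negate → -7
negate → 7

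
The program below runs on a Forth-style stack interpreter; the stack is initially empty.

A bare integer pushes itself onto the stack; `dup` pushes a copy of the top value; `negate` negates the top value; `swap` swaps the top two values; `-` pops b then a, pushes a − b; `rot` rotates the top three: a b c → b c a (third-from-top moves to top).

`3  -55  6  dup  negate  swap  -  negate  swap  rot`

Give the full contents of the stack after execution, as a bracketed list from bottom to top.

3      -> 3
-55    -> 3 -55
6      -> 3 -55 6
dup    -> 3 -55 6 6
negate -> 3 -55 6 -6
swap   -> 3 -55 -6 6
-      -> 3 -55 -12
negate -> 3 -55 12
swap   -> 3 12 -55
rot    -> 12 -55 3

[12, -55, 3]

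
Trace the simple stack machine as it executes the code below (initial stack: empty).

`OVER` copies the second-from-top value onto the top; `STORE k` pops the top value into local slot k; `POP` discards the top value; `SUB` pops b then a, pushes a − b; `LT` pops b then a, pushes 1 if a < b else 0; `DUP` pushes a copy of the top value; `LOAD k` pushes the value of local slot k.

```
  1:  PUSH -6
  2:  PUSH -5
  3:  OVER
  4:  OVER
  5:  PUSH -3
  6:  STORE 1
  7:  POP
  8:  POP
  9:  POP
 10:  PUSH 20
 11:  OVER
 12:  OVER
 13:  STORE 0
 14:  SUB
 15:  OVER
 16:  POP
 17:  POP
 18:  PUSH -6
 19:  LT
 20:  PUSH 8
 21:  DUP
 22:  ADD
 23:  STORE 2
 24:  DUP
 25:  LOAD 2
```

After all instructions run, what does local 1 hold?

-3

PUSH -6 -> -6
PUSH -5 -> -6 -5
OVER    -> -6 -5 -6
OVER    -> -6 -5 -6 -5
PUSH -3 -> -6 -5 -6 -5 -3
STORE 1 -> -6 -5 -6 -5
POP     -> -6 -5 -6
POP     -> -6 -5
POP     -> -6
PUSH 20 -> -6 20
OVER    -> -6 20 -6
OVER    -> -6 20 -6 20
STORE 0 -> -6 20 -6
SUB     -> -6 26
OVER    -> -6 26 -6
POP     -> -6 26
POP     -> -6
PUSH -6 -> -6 -6
LT      -> 0
PUSH 8  -> 0 8
DUP     -> 0 8 8
ADD     -> 0 16
STORE 2 -> 0
DUP     -> 0 0
LOAD 2  -> 0 0 16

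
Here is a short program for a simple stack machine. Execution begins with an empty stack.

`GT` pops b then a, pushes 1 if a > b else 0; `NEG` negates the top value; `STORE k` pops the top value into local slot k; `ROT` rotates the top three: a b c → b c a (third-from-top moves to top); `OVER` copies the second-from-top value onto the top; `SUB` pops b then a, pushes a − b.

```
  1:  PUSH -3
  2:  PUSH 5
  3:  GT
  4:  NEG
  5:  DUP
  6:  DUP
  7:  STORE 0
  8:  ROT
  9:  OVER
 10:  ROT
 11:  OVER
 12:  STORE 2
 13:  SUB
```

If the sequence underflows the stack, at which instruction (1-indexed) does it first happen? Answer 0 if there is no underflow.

PUSH -3 → [-3]
PUSH 5  → [-3, 5]
GT      → [0]
NEG     → [0]
DUP     → [0, 0]
DUP     → [0, 0, 0]
STORE 0 → [0, 0]
ROT  — needs 3 operands, stack has 2 → underflow

8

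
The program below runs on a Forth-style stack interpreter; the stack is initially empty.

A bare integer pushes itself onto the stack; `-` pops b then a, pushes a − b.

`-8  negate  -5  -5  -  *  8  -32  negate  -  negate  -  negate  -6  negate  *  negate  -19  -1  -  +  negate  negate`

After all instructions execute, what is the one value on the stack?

-162

-8      [-8]
negate  [8]
-5      [8, -5]
-5      [8, -5, -5]
-       [8, 0]
*       [0]
8       [0, 8]
-32     [0, 8, -32]
negate  [0, 8, 32]
-       [0, -24]
negate  [0, 24]
-       [-24]
negate  [24]
-6      [24, -6]
negate  [24, 6]
*       [144]
negate  [-144]
-19     [-144, -19]
-1      [-144, -19, -1]
-       [-144, -18]
+       [-162]
negate  [162]
negate  [-162]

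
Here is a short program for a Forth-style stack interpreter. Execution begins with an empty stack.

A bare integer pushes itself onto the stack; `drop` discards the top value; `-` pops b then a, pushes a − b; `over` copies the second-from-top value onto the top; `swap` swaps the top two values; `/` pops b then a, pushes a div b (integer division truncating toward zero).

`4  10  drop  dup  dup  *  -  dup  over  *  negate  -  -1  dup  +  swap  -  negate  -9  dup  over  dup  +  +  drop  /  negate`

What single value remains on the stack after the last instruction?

4      → [4]
10     → [4, 10]
drop   → [4]
dup    → [4, 4]
dup    → [4, 4, 4]
*      → [4, 16]
-      → [-12]
dup    → [-12, -12]
over   → [-12, -12, -12]
*      → [-12, 144]
negate → [-12, -144]
-      → [132]
-1     → [132, -1]
dup    → [132, -1, -1]
+      → [132, -2]
swap   → [-2, 132]
-      → [-134]
negate → [134]
-9     → [134, -9]
dup    → [134, -9, -9]
over   → [134, -9, -9, -9]
dup    → [134, -9, -9, -9, -9]
+      → [134, -9, -9, -18]
+      → [134, -9, -27]
drop   → [134, -9]
/      → [-14]
negate → [14]

14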